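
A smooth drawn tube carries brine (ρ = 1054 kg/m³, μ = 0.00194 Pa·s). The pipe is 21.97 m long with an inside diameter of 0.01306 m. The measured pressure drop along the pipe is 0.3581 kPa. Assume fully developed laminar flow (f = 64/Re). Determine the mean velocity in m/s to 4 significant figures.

For laminar flow, f = 64/Re with Re = ρVD/μ, so Darcy-Weisbach reduces to ΔP = 32μLV/D². Solving for V: V = ΔP·D²/(32μL) = 358.1·(0.01306)²/(32·0.00194·21.97) = 0.04478 m/s.
Check: Re = ρVD/μ = 1054·0.04478·0.01306/0.00194 = 317.8 < 2300, so the laminar assumption holds.

V ≈ 0.04478 m/s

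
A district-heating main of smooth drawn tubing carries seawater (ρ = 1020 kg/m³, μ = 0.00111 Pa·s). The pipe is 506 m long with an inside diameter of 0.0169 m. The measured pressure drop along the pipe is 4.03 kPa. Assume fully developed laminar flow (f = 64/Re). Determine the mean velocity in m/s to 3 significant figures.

V ≈ 0.0640 m/s

For laminar flow, f = 64/Re with Re = ρVD/μ, so Darcy-Weisbach reduces to ΔP = 32μLV/D². Solving for V: V = ΔP·D²/(32μL) = 4030·(0.0169)²/(32·0.00111·506) = 0.06404 m/s.
Check: Re = ρVD/μ = 1020·0.06404·0.0169/0.00111 = 994.5 < 2300, so the laminar assumption holds.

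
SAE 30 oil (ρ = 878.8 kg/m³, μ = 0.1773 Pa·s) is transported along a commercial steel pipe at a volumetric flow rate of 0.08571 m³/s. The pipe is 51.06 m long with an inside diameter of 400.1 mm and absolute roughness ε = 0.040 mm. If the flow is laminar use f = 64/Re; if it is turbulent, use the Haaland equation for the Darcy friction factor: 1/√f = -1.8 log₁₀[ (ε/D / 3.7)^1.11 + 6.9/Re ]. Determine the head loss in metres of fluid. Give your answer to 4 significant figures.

h_f ≈ 0.1431 m

Cross-sectional area A = πD²/4 = π(0.4001)²/4 = 0.1257 m²; mean velocity V = Q/A = 0.08571/0.1257 = 0.6817 m/s.
Reynolds number Re = ρVD/μ = 878.8 · 0.6817 · 0.4001 / 0.177 = 1352.
Re < 2300 → laminar flow, so f = 64/Re = 64/1352 = 0.04734 (the turbulent correlation is not needed).
Darcy-Weisbach: ΔP = f(L/D)(ρV²/2) = 0.04734·(51.06/0.4001)·(878.8·0.6817²/2) = 0.04734·127.6·204.2 = 1234 Pa.
Head loss h_f = ΔP/(ρg) = 1234/(878.8·9.81) = 0.1431 m.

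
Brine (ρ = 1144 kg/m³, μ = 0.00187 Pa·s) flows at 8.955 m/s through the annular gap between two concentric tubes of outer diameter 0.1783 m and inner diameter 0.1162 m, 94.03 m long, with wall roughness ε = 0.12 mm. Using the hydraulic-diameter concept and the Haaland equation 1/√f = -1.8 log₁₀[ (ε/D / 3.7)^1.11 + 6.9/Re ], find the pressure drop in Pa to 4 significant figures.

Hydraulic diameter D_h = 4A/P = D_o - D_i = 0.1783 - 0.1162 = 0.0621 m.
Re = ρVD_h/μ = 1144·8.955·0.0621/0.00187 = 3.402e+05.
ε/D_h = 0.00012/0.0621 = 0.00193; Haaland gives 1/√f = -1.8 log₁₀[0.000227+2.03e-05] = 6.491, so f = 0.02374.
ΔP = f(L/D_h)(ρV²/2) = 0.02374·94.03/0.0621·4.587e+04 = 1.649e+06 Pa.

ΔP ≈ 1649000 Pa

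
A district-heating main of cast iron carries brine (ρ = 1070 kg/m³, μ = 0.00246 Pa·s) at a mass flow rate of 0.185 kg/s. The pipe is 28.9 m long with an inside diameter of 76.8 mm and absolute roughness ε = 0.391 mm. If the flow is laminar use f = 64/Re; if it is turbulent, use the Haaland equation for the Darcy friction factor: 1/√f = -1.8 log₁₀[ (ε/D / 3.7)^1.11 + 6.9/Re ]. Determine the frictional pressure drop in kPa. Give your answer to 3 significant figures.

A = πD²/4 = π(0.0768)²/4 = 0.004632 m²; mean velocity V = ṁ/(ρA) = 0.185/(1070 · 0.004632) = 0.03732 m/s.
Reynolds number Re = ρVD/μ = 1070 · 0.03732 · 0.0768 / 0.00246 = 1247.
Re < 2300 → laminar flow, so f = 64/Re = 64/1247 = 0.05133 (the turbulent correlation is not needed).
Darcy-Weisbach: ΔP = f(L/D)(ρV²/2) = 0.05133·(28.9/0.0768)·(1070·0.03732²/2) = 0.05133·376.3·0.7453 = 14.4 Pa.
ΔP = 14.4 Pa = 0.0144 kPa.

ΔP ≈ 0.0144 kPa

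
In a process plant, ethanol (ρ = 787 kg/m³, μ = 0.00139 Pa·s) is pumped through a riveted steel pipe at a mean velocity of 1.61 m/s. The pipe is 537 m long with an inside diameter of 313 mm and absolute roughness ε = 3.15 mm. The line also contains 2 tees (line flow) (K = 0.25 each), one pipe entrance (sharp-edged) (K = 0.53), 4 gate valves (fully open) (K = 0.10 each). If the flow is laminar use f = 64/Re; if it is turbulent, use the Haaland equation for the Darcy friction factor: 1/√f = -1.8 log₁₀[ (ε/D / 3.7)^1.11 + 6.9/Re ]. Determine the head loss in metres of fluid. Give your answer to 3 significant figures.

Reynolds number Re = ρVD/μ = 787 · 1.61 · 0.313 / 0.00139 = 2.853e+05.
Re > 4000 → turbulent. Relative roughness ε/D = 0.00315/0.313 = 0.0101. Haaland: 1/√f = -1.8 log₁₀[(0.0101/3.7)^1.11 + 6.9/2.853e+05] = -1.8 log₁₀[0.00142 + 2.42e-05] = 5.113, so f = 0.03826.
Total minor-loss coefficient ΣK = 2·0.25 + 1·0.53 + 4·0.1 = 1.43.
ΔP = [f·L/D + ΣK]·(ρV²/2) = [0.03826·537/0.313 + 1.43]·(787·1.61²/2) = [65.64 + 1.43]·1020 = 6.841e+04 Pa.
Head loss h_f = ΔP/(ρg) = 6.841e+04/(787·9.81) = 8.86 m.

h_f ≈ 8.86 m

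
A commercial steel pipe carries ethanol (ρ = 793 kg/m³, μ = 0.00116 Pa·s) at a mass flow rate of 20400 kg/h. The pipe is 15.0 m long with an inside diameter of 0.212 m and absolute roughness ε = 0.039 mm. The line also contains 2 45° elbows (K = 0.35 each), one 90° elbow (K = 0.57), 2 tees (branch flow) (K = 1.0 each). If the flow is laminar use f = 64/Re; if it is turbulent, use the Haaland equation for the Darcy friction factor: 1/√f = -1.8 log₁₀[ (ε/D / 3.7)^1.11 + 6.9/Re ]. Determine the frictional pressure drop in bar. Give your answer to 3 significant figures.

ΔP ≈ 8.05×10^-4 bar

ṁ = 20400 kg/h = 20400/3600 = 5.667 kg/s.
A = πD²/4 = π(0.212)²/4 = 0.0353 m²; mean velocity V = ṁ/(ρA) = 5.667/(793 · 0.0353) = 0.2024 m/s.
Reynolds number Re = ρVD/μ = 793 · 0.2024 · 0.212 / 0.00116 = 2.934e+04.
Re > 4000 → turbulent. Relative roughness ε/D = 3.9e-05/0.212 = 0.000184. Haaland: 1/√f = -1.8 log₁₀[(0.000184/3.7)^1.11 + 6.9/2.934e+04] = -1.8 log₁₀[1.67e-05 + 0.000235] = 6.478, so f = 0.02383.
Total minor-loss coefficient ΣK = 2·0.35 + 1·0.57 + 2·1 = 3.27.
ΔP = [f·L/D + ΣK]·(ρV²/2) = [0.02383·15/0.212 + 3.27]·(793·0.2024²/2) = [1.686 + 3.27]·16.25 = 80.53 Pa.
ΔP = 80.53 Pa = 8.05×10^-4 bar.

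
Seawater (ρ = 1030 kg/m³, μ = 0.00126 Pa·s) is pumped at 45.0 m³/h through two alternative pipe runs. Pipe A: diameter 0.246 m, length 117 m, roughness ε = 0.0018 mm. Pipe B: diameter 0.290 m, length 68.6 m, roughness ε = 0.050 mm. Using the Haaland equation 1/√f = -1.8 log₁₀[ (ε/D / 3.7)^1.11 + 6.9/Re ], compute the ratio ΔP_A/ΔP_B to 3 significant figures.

ΔP_A/ΔP_B ≈ 3.66

Pipe A: V = Q/A = 0.0125/0.04753 = 0.263 m/s; Re = 5.289e+04; ε/D = 7.32e-06; Haaland → f = 0.02047; ΔP_A = f(L/D)(ρV²/2) = 346.8 Pa.
Pipe B: V = Q/A = 0.0125/0.06605 = 0.1892 m/s; Re = 4.486e+04; ε/D = 0.000172; Haaland → f = 0.0217; ΔP_B = f(L/D)(ρV²/2) = 94.68 Pa.
ΔP_A/ΔP_B = 346.8/94.68 = 3.66.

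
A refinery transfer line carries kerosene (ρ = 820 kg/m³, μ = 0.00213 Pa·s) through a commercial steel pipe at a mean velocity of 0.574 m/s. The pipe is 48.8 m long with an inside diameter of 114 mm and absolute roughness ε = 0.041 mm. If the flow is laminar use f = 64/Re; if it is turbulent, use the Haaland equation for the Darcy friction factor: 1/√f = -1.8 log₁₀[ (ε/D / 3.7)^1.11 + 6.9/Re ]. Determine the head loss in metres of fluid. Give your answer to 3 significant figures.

Reynolds number Re = ρVD/μ = 820 · 0.574 · 0.114 / 0.00213 = 2.519e+04.
Re > 4000 → turbulent. Relative roughness ε/D = 4.1e-05/0.114 = 0.00036. Haaland: 1/√f = -1.8 log₁₀[(0.00036/3.7)^1.11 + 6.9/2.519e+04] = -1.8 log₁₀[3.52e-05 + 0.000274] = 6.318, so f = 0.02505.
Darcy-Weisbach: ΔP = f(L/D)(ρV²/2) = 0.02505·(48.8/0.114)·(820·0.574²/2) = 0.02505·428.1·135.1 = 1449 Pa.
Head loss h_f = ΔP/(ρg) = 1449/(820·9.81) = 0.180 m.

h_f ≈ 0.180 m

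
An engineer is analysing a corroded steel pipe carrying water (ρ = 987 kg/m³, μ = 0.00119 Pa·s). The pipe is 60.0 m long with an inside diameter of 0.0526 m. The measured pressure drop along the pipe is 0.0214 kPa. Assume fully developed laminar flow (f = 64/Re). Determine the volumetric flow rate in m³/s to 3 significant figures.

Q ≈ 5.63×10^-5 m³/s

For laminar flow, f = 64/Re with Re = ρVD/μ, so Darcy-Weisbach reduces to ΔP = 32μLV/D². Solving for V: V = ΔP·D²/(32μL) = 21.4·(0.0526)²/(32·0.00119·60) = 0.02591 m/s.
Check: Re = ρVD/μ = 987·0.02591·0.0526/0.00119 = 1131 < 2300, so the laminar assumption holds.
Q = V·A = 0.02591·(π/4·0.0526²) = 5.631e-05 m³/s = 5.63×10^-5 m³/s.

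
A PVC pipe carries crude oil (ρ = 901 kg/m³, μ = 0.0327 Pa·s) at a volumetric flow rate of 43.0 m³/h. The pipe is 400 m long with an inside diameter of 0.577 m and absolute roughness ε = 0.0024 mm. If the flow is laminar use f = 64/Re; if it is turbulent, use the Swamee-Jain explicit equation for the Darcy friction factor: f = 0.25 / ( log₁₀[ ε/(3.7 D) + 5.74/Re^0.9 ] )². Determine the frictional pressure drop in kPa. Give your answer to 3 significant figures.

ΔP ≈ 0.0574 kPa

Q = 43.0 m³/h = 43.0/3600 = 0.01194 m³/s.
Cross-sectional area A = πD²/4 = π(0.577)²/4 = 0.2615 m²; mean velocity V = Q/A = 0.01194/0.2615 = 0.04568 m/s.
Reynolds number Re = ρVD/μ = 901 · 0.04568 · 0.577 / 0.0327 = 726.2.
Re < 2300 → laminar flow, so f = 64/Re = 64/726.2 = 0.08813 (the turbulent correlation is not needed).
Darcy-Weisbach: ΔP = f(L/D)(ρV²/2) = 0.08813·(400/0.577)·(901·0.04568²/2) = 0.08813·693.2·0.94 = 57.43 Pa.
ΔP = 57.43 Pa = 0.0574 kPa.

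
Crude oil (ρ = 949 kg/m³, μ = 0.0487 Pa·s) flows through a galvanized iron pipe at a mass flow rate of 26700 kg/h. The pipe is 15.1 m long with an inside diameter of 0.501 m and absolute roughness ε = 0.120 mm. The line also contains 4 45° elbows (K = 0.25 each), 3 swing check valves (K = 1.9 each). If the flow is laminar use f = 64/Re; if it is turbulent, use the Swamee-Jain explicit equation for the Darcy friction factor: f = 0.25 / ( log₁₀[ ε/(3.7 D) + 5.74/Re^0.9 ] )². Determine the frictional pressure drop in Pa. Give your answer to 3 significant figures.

ΔP ≈ 8.71 Pa

ṁ = 26700 kg/h = 26700/3600 = 7.417 kg/s.
A = πD²/4 = π(0.501)²/4 = 0.1971 m²; mean velocity V = ṁ/(ρA) = 7.417/(949 · 0.1971) = 0.03964 m/s.
Reynolds number Re = ρVD/μ = 949 · 0.03964 · 0.501 / 0.0487 = 387.
Re < 2300 → laminar flow, so f = 64/Re = 64/387 = 0.1654 (the turbulent correlation is not needed).
Total minor-loss coefficient ΣK = 4·0.25 + 3·1.9 = 6.7.
ΔP = [f·L/D + ΣK]·(ρV²/2) = [0.1654·15.1/0.501 + 6.7]·(949·0.03964²/2) = [4.984 + 6.7]·0.7457 = 8.713 Pa.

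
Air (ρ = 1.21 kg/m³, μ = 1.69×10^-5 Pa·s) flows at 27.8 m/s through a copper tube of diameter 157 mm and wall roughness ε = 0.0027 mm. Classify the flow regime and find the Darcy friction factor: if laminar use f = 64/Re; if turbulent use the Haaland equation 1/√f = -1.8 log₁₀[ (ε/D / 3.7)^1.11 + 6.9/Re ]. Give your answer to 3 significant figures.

f ≈ 0.0144

Re = ρVD/μ = 1.21·27.8·0.157/1.69e-05 = 3.125e+05.
Re > 4000 → turbulent. ε/D = 2.7e-06/0.157 = 1.72e-05; Haaland: 1/√f = -1.8 log₁₀[1.2e-06 + 2.21e-05] = 8.339, so f = 0.01438.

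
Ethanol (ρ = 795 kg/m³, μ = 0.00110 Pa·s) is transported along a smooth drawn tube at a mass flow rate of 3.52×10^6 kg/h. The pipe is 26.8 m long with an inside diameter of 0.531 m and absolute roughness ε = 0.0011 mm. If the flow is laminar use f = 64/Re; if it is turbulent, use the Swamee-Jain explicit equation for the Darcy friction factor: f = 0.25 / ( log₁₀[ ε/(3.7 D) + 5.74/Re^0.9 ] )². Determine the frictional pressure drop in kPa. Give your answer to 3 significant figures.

ṁ = 3.52×10^6 kg/h = 3.52×10^6/3600 = 977.8 kg/s.
A = πD²/4 = π(0.531)²/4 = 0.2215 m²; mean velocity V = ṁ/(ρA) = 977.8/(795 · 0.2215) = 5.554 m/s.
Reynolds number Re = ρVD/μ = 795 · 5.554 · 0.531 / 0.0011 = 2.131e+06.
Re > 4000 → turbulent. Relative roughness ε/D = 1.1e-06/0.531 = 2.07e-06. Swamee-Jain: f = 0.25/(log₁₀[2.07e-06/3.7 + 5.74/2.131e+06^0.9])² = 0.25/(log₁₀[5.6e-07 + 1.16e-05])² = 0.25/(-4.916)² = 0.01034.
Darcy-Weisbach: ΔP = f(L/D)(ρV²/2) = 0.01034·(26.8/0.531)·(795·5.554²/2) = 0.01034·50.47·1.226e+04 = 6401 Pa.
ΔP = 6401 Pa = 6.40 kPa.

ΔP ≈ 6.40 kPa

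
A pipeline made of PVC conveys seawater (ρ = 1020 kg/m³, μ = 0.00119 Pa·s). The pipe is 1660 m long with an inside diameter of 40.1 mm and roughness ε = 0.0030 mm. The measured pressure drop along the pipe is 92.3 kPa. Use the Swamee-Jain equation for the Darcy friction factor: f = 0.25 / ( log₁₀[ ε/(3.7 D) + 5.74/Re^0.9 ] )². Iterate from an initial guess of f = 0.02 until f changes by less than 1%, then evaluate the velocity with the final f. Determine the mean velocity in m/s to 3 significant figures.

V ≈ 0.390 m/s

Rearranging Darcy-Weisbach: V = √(2·ΔP·D/(f·L·ρ)). With ε/D = 3e-06/0.0401 = 7.48e-05, iterate starting from f = 0.02:
  f = 0.02 → V = √(2·9.23e+04·0.0401/(0.02·1660·1020)) = 0.4675 m/s; Re = ρVD/μ = 1.607e+04; f → 0.02746
  f = 0.02746 → V = 0.399 m/s; Re = 1.371e+04; f → 0.0286
  f = 0.0286 → V = 0.391 m/s; Re = 1.344e+04; f → 0.02875
Converged (Δf/f < 1%). With the final f = 0.02875: V = √(2·9.23e+04·0.0401/(0.02875·1660·1020)) = 0.3899 m/s.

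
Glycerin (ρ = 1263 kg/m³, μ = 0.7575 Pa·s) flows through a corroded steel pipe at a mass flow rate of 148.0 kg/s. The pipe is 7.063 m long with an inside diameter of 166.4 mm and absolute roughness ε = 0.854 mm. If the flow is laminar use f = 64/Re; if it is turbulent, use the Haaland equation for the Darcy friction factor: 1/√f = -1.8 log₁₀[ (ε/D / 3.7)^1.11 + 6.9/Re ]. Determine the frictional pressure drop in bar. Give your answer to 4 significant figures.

A = πD²/4 = π(0.1664)²/4 = 0.02175 m²; mean velocity V = ṁ/(ρA) = 148/(1263 · 0.02175) = 5.388 m/s.
Reynolds number Re = ρVD/μ = 1263 · 5.388 · 0.1664 / 0.757 = 1495.
Re < 2300 → laminar flow, so f = 64/Re = 64/1495 = 0.04281 (the turbulent correlation is not needed).
Darcy-Weisbach: ΔP = f(L/D)(ρV²/2) = 0.04281·(7.063/0.1664)·(1263·5.388²/2) = 0.04281·42.45·1.834e+04 = 3.332e+04 Pa.
ΔP = 3.332e+04 Pa = 0.3332 bar.

ΔP ≈ 0.3332 bar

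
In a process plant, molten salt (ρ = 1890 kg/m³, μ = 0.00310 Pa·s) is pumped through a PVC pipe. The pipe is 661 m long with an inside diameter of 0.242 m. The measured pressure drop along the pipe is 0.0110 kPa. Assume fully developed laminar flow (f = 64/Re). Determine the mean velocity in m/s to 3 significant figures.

V ≈ 0.00982 m/s

For laminar flow, f = 64/Re with Re = ρVD/μ, so Darcy-Weisbach reduces to ΔP = 32μLV/D². Solving for V: V = ΔP·D²/(32μL) = 11·(0.242)²/(32·0.0031·661) = 0.009824 m/s.
Check: Re = ρVD/μ = 1890·0.009824·0.242/0.0031 = 1450 < 2300, so the laminar assumption holds.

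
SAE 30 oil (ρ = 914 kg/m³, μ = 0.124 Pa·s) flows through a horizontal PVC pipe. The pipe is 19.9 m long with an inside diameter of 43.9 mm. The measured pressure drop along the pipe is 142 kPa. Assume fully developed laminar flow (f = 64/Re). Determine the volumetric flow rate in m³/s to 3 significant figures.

Q ≈ 0.00525 m³/s

For laminar flow, f = 64/Re with Re = ρVD/μ, so Darcy-Weisbach reduces to ΔP = 32μLV/D². Solving for V: V = ΔP·D²/(32μL) = 1.42e+05·(0.0439)²/(32·0.124·19.9) = 3.466 m/s.
Check: Re = ρVD/μ = 914·3.466·0.0439/0.124 = 1121 < 2300, so the laminar assumption holds.
Q = V·A = 3.466·(π/4·0.0439²) = 0.005246 m³/s = 0.00525 m³/s.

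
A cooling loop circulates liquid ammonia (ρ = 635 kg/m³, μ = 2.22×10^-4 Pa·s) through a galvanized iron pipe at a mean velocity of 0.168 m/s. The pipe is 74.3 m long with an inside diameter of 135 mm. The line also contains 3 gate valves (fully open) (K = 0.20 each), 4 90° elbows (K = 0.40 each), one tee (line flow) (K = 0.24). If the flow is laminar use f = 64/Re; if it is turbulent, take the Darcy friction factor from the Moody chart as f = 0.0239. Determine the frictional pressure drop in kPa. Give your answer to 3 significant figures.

ΔP ≈ 0.140 kPa

Reynolds number Re = ρVD/μ = 635 · 0.168 · 0.135 / 0.000222 = 6.487e+04.
Re > 4000 → turbulent; use the Moody-chart value f = 0.0239.
Total minor-loss coefficient ΣK = 3·0.2 + 4·0.4 + 1·0.24 = 2.44.
ΔP = [f·L/D + ΣK]·(ρV²/2) = [0.0239·74.3/0.135 + 2.44]·(635·0.168²/2) = [13.15 + 2.44]·8.961 = 139.7 Pa.
ΔP = 139.7 Pa = 0.140 kPa.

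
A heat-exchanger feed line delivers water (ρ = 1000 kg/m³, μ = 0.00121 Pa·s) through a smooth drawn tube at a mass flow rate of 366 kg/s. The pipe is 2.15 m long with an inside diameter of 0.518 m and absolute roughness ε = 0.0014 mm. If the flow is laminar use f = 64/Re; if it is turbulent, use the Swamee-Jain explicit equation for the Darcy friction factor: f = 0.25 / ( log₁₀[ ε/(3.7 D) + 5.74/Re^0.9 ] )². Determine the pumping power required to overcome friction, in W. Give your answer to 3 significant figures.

A = πD²/4 = π(0.518)²/4 = 0.2107 m²; mean velocity V = ṁ/(ρA) = 366/(1000 · 0.2107) = 1.737 m/s.
Reynolds number Re = ρVD/μ = 1000 · 1.737 · 0.518 / 0.00121 = 7.435e+05.
Re > 4000 → turbulent. Relative roughness ε/D = 1.4e-06/0.518 = 2.7e-06. Swamee-Jain: f = 0.25/(log₁₀[2.7e-06/3.7 + 5.74/7.435e+05^0.9])² = 0.25/(log₁₀[7.3e-07 + 2.98e-05])² = 0.25/(-4.515)² = 0.01227.
Darcy-Weisbach: ΔP = f(L/D)(ρV²/2) = 0.01227·(2.15/0.518)·(1000·1.737²/2) = 0.01227·4.151·1508 = 76.77 Pa.
Q = ṁ/ρ = 366/1000 = 0.366 m³/s.
Pumping power P = QΔP = 0.366·76.77 = 28.10 W = 28.1 W.

P ≈ 28.1 W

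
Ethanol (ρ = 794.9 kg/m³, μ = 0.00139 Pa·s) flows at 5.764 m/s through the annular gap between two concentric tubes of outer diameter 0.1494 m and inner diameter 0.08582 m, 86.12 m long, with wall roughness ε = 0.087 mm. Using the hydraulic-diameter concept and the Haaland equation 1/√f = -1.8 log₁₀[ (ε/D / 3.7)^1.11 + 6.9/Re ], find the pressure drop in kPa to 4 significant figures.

ΔP ≈ 397.7 kPa

Hydraulic diameter D_h = 4A/P = D_o - D_i = 0.1494 - 0.08582 = 0.06358 m.
Re = ρVD_h/μ = 794.9·5.764·0.06358/0.00139 = 2.096e+05.
ε/D_h = 8.7e-05/0.06358 = 0.00137; Haaland gives 1/√f = -1.8 log₁₀[0.000155+3.29e-05] = 6.707, so f = 0.02223.
ΔP = f(L/D_h)(ρV²/2) = 0.02223·86.12/0.06358·1.32e+04 = 3.977e+05 Pa.
ΔP = 397.7 kPa.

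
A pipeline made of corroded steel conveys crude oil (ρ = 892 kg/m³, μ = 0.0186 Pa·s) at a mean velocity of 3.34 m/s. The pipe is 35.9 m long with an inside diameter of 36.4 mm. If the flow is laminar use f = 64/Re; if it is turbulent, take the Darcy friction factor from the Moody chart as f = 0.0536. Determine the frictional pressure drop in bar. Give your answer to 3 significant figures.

ΔP ≈ 2.63 bar

Reynolds number Re = ρVD/μ = 892 · 3.34 · 0.0364 / 0.0186 = 5830.
Re > 4000 → turbulent; use the Moody-chart value f = 0.0536.
Darcy-Weisbach: ΔP = f(L/D)(ρV²/2) = 0.0536·(35.9/0.0364)·(892·3.34²/2) = 0.0536·986.3·4975 = 2.63e+05 Pa.
ΔP = 2.63e+05 Pa = 2.63 bar.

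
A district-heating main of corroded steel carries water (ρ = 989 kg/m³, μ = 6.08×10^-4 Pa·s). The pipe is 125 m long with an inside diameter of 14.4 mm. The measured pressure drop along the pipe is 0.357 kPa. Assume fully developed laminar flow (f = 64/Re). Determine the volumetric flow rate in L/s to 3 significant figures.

Q ≈ 0.00496 L/s

For laminar flow, f = 64/Re with Re = ρVD/μ, so Darcy-Weisbach reduces to ΔP = 32μLV/D². Solving for V: V = ΔP·D²/(32μL) = 357·(0.0144)²/(32·0.000608·125) = 0.03044 m/s.
Check: Re = ρVD/μ = 989·0.03044·0.0144/0.000608 = 713 < 2300, so the laminar assumption holds.
Q = V·A = 0.03044·(π/4·0.0144²) = 4.957e-06 m³/s = 0.00496 L/s.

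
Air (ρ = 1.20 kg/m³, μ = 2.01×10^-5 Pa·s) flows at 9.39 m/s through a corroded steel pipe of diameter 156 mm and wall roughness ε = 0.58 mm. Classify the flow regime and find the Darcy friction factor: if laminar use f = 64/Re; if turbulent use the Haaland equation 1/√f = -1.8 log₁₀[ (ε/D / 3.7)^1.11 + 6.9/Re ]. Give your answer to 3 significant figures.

Re = ρVD/μ = 1.2·9.39·0.156/2.01e-05 = 8.745e+04.
Re > 4000 → turbulent. ε/D = 0.00058/0.156 = 0.00372; Haaland: 1/√f = -1.8 log₁₀[0.00047 + 7.89e-05] = 5.869, so f = 0.02904.

f ≈ 0.0290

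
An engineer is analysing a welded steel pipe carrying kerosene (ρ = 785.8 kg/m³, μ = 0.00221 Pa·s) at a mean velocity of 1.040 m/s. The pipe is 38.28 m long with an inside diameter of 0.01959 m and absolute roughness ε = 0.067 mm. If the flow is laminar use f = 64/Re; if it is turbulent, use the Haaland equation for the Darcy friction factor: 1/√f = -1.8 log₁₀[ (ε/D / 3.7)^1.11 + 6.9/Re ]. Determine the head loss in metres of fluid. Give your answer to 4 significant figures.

h_f ≈ 4.065 m

Reynolds number Re = ρVD/μ = 785.8 · 1.04 · 0.01959 / 0.00221 = 7244.
Re > 4000 → turbulent. Relative roughness ε/D = 6.7e-05/0.01959 = 0.00342. Haaland: 1/√f = -1.8 log₁₀[(0.00342/3.7)^1.11 + 6.9/7244] = -1.8 log₁₀[0.000429 + 0.000952] = 5.148, so f = 0.03774.
Darcy-Weisbach: ΔP = f(L/D)(ρV²/2) = 0.03774·(38.28/0.01959)·(785.8·1.04²/2) = 0.03774·1954·425 = 3.134e+04 Pa.
Head loss h_f = ΔP/(ρg) = 3.134e+04/(785.8·9.81) = 4.065 m.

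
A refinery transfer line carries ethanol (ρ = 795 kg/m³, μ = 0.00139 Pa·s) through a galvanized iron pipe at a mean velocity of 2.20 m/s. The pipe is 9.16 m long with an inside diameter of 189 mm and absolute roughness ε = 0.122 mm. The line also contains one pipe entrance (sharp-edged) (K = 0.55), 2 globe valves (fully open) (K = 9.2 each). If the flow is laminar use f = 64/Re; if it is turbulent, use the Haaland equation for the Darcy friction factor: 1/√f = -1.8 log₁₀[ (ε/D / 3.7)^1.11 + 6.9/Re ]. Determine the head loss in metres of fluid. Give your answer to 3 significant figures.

Reynolds number Re = ρVD/μ = 795 · 2.2 · 0.189 / 0.00139 = 2.378e+05.
Re > 4000 → turbulent. Relative roughness ε/D = 0.000122/0.189 = 0.000646. Haaland: 1/√f = -1.8 log₁₀[(0.000646/3.7)^1.11 + 6.9/2.378e+05] = -1.8 log₁₀[6.73e-05 + 2.9e-05] = 7.229, so f = 0.01914.
Total minor-loss coefficient ΣK = 1·0.55 + 2·9.2 = 18.9.
ΔP = [f·L/D + ΣK]·(ρV²/2) = [0.01914·9.16/0.189 + 18.9]·(795·2.2²/2) = [0.9274 + 18.9]·1924 = 3.824e+04 Pa.
Head loss h_f = ΔP/(ρg) = 3.824e+04/(795·9.81) = 4.90 m.

h_f ≈ 4.90 m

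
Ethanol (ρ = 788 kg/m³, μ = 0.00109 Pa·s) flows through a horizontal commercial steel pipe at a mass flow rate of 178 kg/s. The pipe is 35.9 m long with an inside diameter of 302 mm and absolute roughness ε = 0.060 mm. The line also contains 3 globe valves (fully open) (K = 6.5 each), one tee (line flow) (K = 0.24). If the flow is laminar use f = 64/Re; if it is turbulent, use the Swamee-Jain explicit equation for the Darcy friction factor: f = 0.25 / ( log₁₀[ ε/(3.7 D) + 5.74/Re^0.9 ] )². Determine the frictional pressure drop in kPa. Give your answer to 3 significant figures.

A = πD²/4 = π(0.302)²/4 = 0.07163 m²; mean velocity V = ṁ/(ρA) = 178/(788 · 0.07163) = 3.153 m/s.
Reynolds number Re = ρVD/μ = 788 · 3.153 · 0.302 / 0.00109 = 6.885e+05.
Re > 4000 → turbulent. Relative roughness ε/D = 6e-05/0.302 = 0.000199. Swamee-Jain: f = 0.25/(log₁₀[0.000199/3.7 + 5.74/6.885e+05^0.9])² = 0.25/(log₁₀[5.37e-05 + 3.2e-05])² = 0.25/(-4.067)² = 0.01511.
Total minor-loss coefficient ΣK = 3·6.5 + 1·0.24 = 19.7.
ΔP = [f·L/D + ΣK]·(ρV²/2) = [0.01511·35.9/0.302 + 19.7]·(788·3.153²/2) = [1.797 + 19.7]·3918 = 8.438e+04 Pa.
ΔP = 8.438e+04 Pa = 84.4 kPa.

ΔP ≈ 84.4 kPa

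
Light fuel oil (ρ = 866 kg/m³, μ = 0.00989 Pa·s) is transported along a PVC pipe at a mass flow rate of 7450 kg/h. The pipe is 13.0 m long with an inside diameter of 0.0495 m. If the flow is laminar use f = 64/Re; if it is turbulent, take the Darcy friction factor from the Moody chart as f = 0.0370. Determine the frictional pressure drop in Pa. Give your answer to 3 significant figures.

ΔP ≈ 6490 Pa

ṁ = 7450 kg/h = 7450/3600 = 2.069 kg/s.
A = πD²/4 = π(0.0495)²/4 = 0.001924 m²; mean velocity V = ṁ/(ρA) = 2.069/(866 · 0.001924) = 1.242 m/s.
Reynolds number Re = ρVD/μ = 866 · 1.242 · 0.0495 / 0.00989 = 5382.
Re > 4000 → turbulent; use the Moody-chart value f = 0.0370.
Darcy-Weisbach: ΔP = f(L/D)(ρV²/2) = 0.037·(13/0.0495)·(866·1.242²/2) = 0.037·262.6·667.7 = 6488 Pa.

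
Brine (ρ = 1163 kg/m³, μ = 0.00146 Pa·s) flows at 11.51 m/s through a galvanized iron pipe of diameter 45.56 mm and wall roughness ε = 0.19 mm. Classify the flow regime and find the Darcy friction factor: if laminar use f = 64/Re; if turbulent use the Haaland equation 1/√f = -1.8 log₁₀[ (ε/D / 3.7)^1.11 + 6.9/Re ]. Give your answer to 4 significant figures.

f ≈ 0.02906

Re = ρVD/μ = 1163·11.51·0.04556/0.00146 = 4.177e+05.
Re > 4000 → turbulent. ε/D = 0.00019/0.04556 = 0.00417; Haaland: 1/√f = -1.8 log₁₀[0.000534 + 1.65e-05] = 5.866, so f = 0.02906.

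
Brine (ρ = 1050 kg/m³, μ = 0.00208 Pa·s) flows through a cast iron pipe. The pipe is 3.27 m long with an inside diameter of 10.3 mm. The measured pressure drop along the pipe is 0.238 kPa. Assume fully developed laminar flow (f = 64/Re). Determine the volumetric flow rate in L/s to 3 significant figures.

For laminar flow, f = 64/Re with Re = ρVD/μ, so Darcy-Weisbach reduces to ΔP = 32μLV/D². Solving for V: V = ΔP·D²/(32μL) = 238·(0.0103)²/(32·0.00208·3.27) = 0.116 m/s.
Check: Re = ρVD/μ = 1050·0.116·0.0103/0.00208 = 603.2 < 2300, so the laminar assumption holds.
Q = V·A = 0.116·(π/4·0.0103²) = 9.666e-06 m³/s = 0.00967 L/s.

Q ≈ 0.00967 L/s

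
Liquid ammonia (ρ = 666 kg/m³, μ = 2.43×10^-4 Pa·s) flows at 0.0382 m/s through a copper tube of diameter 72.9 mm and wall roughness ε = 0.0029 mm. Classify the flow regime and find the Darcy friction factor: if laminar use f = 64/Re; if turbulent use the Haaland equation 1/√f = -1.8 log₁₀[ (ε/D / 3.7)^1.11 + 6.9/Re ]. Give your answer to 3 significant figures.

Re = ρVD/μ = 666·0.0382·0.0729/0.000243 = 7632.
Re > 4000 → turbulent. ε/D = 2.9e-06/0.0729 = 3.98e-05; Haaland: 1/√f = -1.8 log₁₀[3.05e-06 + 0.000904] = 5.476, so f = 0.03335.

f ≈ 0.0333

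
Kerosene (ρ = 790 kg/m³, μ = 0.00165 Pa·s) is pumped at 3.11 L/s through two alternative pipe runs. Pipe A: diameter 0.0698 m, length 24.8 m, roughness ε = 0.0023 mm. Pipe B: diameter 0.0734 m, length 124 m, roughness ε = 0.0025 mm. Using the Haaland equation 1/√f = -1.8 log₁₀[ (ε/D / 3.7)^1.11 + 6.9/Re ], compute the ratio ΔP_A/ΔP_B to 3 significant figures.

Pipe A: V = Q/A = 0.00311/0.003826 = 0.8128 m/s; Re = 2.716e+04; ε/D = 3.3e-05; Haaland → f = 0.02394; ΔP_A = f(L/D)(ρV²/2) = 2219 Pa.
Pipe B: V = Q/A = 0.00311/0.004231 = 0.735 m/s; Re = 2.583e+04; ε/D = 3.41e-05; Haaland → f = 0.02423; ΔP_B = f(L/D)(ρV²/2) = 8734 Pa.
ΔP_A/ΔP_B = 2219/8734 = 0.254.

ΔP_A/ΔP_B ≈ 0.254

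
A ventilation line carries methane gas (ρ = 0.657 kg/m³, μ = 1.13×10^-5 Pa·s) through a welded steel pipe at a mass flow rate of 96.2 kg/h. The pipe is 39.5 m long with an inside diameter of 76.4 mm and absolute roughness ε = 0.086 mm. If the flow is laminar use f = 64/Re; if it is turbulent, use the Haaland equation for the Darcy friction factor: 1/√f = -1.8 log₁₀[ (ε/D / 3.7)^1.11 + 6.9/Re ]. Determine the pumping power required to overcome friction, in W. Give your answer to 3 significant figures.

P ≈ 13.5 W

ṁ = 96.2 kg/h = 96.2/3600 = 0.02672 kg/s.
A = πD²/4 = π(0.0764)²/4 = 0.004584 m²; mean velocity V = ṁ/(ρA) = 0.02672/(0.657 · 0.004584) = 8.872 m/s.
Reynolds number Re = ρVD/μ = 0.657 · 8.872 · 0.0764 / 1.13e-05 = 3.941e+04.
Re > 4000 → turbulent. Relative roughness ε/D = 8.6e-05/0.0764 = 0.00113. Haaland: 1/√f = -1.8 log₁₀[(0.00113/3.7)^1.11 + 6.9/3.941e+04] = -1.8 log₁₀[0.000125 + 0.000175] = 6.341, so f = 0.02487.
Darcy-Weisbach: ΔP = f(L/D)(ρV²/2) = 0.02487·(39.5/0.0764)·(0.657·8.872²/2) = 0.02487·517·25.86 = 332.5 Pa.
Q = ṁ/ρ = 0.02672/0.657 = 0.04067 m³/s.
Pumping power P = QΔP = 0.04067·332.5 = 13.52 W = 13.5 W.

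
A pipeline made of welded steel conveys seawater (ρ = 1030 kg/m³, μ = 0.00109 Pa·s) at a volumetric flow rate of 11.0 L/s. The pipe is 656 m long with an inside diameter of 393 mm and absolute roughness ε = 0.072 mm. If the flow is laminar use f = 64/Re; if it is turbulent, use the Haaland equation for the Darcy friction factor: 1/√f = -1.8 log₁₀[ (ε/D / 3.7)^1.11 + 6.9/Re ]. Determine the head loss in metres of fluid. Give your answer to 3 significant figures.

h_f ≈ 0.0162 m

Q = 11.0 L/s = 11.0/1000 = 0.011 m³/s.
Cross-sectional area A = πD²/4 = π(0.393)²/4 = 0.1213 m²; mean velocity V = Q/A = 0.011/0.1213 = 0.09068 m/s.
Reynolds number Re = ρVD/μ = 1030 · 0.09068 · 0.393 / 0.00109 = 3.368e+04.
Re > 4000 → turbulent. Relative roughness ε/D = 7.2e-05/0.393 = 0.000183. Haaland: 1/√f = -1.8 log₁₀[(0.000183/3.7)^1.11 + 6.9/3.368e+04] = -1.8 log₁₀[1.66e-05 + 0.000205] = 6.578, so f = 0.02311.
Darcy-Weisbach: ΔP = f(L/D)(ρV²/2) = 0.02311·(656/0.393)·(1030·0.09068²/2) = 0.02311·1669·4.235 = 163.4 Pa.
Head loss h_f = ΔP/(ρg) = 163.4/(1030·9.81) = 0.0162 m.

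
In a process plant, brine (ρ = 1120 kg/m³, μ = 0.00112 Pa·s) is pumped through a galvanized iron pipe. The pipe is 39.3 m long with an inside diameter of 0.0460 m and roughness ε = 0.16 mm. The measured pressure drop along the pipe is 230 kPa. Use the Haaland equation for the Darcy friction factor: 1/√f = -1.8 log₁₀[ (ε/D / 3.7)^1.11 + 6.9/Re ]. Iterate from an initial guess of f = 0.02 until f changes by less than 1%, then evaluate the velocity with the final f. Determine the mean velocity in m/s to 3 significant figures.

Rearranging Darcy-Weisbach: V = √(2·ΔP·D/(f·L·ρ)). With ε/D = 0.00016/0.046 = 0.00348, iterate starting from f = 0.02:
  f = 0.02 → V = √(2·2.3e+05·0.046/(0.02·39.3·1120)) = 4.903 m/s; Re = ρVD/μ = 2.255e+05; f → 0.02783
  f = 0.02783 → V = 4.156 m/s; Re = 1.912e+05; f → 0.02791
Converged (Δf/f < 1%). With the final f = 0.02791: V = √(2·2.3e+05·0.046/(0.02791·39.3·1120)) = 4.15 m/s.

V ≈ 4.15 m/s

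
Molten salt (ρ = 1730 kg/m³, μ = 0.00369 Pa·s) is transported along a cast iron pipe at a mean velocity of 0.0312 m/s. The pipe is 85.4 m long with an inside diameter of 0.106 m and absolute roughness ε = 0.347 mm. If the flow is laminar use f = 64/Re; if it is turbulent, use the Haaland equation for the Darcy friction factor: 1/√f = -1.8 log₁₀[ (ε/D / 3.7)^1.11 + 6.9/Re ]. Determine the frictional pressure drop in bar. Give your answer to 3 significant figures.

Reynolds number Re = ρVD/μ = 1730 · 0.0312 · 0.106 / 0.00369 = 1551.
Re < 2300 → laminar flow, so f = 64/Re = 64/1551 = 0.04128 (the turbulent correlation is not needed).
Darcy-Weisbach: ΔP = f(L/D)(ρV²/2) = 0.04128·(85.4/0.106)·(1730·0.0312²/2) = 0.04128·805.7·0.842 = 28 Pa.
ΔP = 28 Pa = 2.80×10^-4 bar.

ΔP ≈ 2.80×10^-4 bar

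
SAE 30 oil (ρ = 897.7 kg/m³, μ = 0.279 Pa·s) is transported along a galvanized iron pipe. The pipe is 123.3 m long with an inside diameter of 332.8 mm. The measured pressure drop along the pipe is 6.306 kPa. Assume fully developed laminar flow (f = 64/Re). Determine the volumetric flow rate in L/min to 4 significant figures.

Q ≈ 3311 L/min

For laminar flow, f = 64/Re with Re = ρVD/μ, so Darcy-Weisbach reduces to ΔP = 32μLV/D². Solving for V: V = ΔP·D²/(32μL) = 6306·(0.3328)²/(32·0.279·123.3) = 0.6345 m/s.
Check: Re = ρVD/μ = 897.7·0.6345·0.3328/0.279 = 679.4 < 2300, so the laminar assumption holds.
Q = V·A = 0.6345·(π/4·0.3328²) = 0.05519 m³/s = 3311 L/min.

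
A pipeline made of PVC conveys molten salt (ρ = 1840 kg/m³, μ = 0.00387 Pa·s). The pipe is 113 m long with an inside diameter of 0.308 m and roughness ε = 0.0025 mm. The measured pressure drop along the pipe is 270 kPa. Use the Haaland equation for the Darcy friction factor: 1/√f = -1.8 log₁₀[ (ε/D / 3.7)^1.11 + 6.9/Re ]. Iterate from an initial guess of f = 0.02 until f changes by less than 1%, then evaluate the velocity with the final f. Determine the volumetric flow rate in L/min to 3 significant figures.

Q ≈ 37500 L/min

Rearranging Darcy-Weisbach: V = √(2·ΔP·D/(f·L·ρ)). With ε/D = 2.5e-06/0.308 = 8.12e-06, iterate starting from f = 0.02:
  f = 0.02 → V = √(2·2.7e+05·0.308/(0.02·113·1840)) = 6.324 m/s; Re = ρVD/μ = 9.261e+05; f → 0.01187
  f = 0.01187 → V = 8.208 m/s; Re = 1.202e+06; f → 0.0114
  f = 0.0114 → V = 8.377 m/s; Re = 1.227e+06; f → 0.01137
Converged (Δf/f < 1%). With the final f = 0.01137: V = √(2·2.7e+05·0.308/(0.01137·113·1840)) = 8.39 m/s.
Q = V·A = 8.39·(π/4·0.308²) = 0.6251 m³/s = 37500 L/min.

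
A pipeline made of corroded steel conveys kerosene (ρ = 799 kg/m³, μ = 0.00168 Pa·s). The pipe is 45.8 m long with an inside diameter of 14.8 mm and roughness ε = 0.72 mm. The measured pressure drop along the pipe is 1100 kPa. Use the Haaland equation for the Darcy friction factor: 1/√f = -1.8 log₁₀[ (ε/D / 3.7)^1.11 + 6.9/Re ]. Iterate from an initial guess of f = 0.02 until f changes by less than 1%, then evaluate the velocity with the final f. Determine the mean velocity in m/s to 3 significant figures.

V ≈ 3.52 m/s

Rearranging Darcy-Weisbach: V = √(2·ΔP·D/(f·L·ρ)). With ε/D = 0.00072/0.0148 = 0.0486, iterate starting from f = 0.02:
  f = 0.02 → V = √(2·1.1e+06·0.0148/(0.02·45.8·799)) = 6.67 m/s; Re = ρVD/μ = 4.695e+04; f → 0.07132
  f = 0.07132 → V = 3.532 m/s; Re = 2.486e+04; f → 0.07178
Converged (Δf/f < 1%). With the final f = 0.07178: V = √(2·1.1e+06·0.0148/(0.07178·45.8·799)) = 3.521 m/s.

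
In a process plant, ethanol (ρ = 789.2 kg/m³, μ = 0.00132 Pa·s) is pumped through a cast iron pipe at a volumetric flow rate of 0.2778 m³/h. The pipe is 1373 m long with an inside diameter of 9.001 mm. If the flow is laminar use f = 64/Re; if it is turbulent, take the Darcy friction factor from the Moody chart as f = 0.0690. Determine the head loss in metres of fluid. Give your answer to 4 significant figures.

h_f ≈ 788.9 m

Q = 0.2778 m³/h = 0.2778/3600 = 7.717e-05 m³/s.
Cross-sectional area A = πD²/4 = π(0.009001)²/4 = 6.363e-05 m²; mean velocity V = Q/A = 7.717e-05/6.363e-05 = 1.213 m/s.
Reynolds number Re = ρVD/μ = 789.2 · 1.213 · 0.009001 / 0.00132 = 6526.
Re > 4000 → turbulent; use the Moody-chart value f = 0.0690.
Darcy-Weisbach: ΔP = f(L/D)(ρV²/2) = 0.069·(1373/0.009001)·(789.2·1.213²/2) = 0.069·1.525e+05·580.3 = 6.108e+06 Pa.
Head loss h_f = ΔP/(ρg) = 6.108e+06/(789.2·9.81) = 788.9 m.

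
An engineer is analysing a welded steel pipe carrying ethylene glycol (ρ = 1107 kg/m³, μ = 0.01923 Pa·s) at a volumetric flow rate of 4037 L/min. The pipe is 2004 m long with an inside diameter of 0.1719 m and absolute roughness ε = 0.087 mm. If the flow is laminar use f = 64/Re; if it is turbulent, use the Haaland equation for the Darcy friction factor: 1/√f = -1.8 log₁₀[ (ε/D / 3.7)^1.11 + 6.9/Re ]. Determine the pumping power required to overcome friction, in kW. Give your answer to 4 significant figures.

P ≈ 90.14 kW

Q = 4037 L/min = 4037/60000 = 0.06728 m³/s.
Cross-sectional area A = πD²/4 = π(0.1719)²/4 = 0.02321 m²; mean velocity V = Q/A = 0.06728/0.02321 = 2.899 m/s.
Reynolds number Re = ρVD/μ = 1107 · 2.899 · 0.1719 / 0.0192 = 2.869e+04.
Re > 4000 → turbulent. Relative roughness ε/D = 8.7e-05/0.1719 = 0.000506. Haaland: 1/√f = -1.8 log₁₀[(0.000506/3.7)^1.11 + 6.9/2.869e+04] = -1.8 log₁₀[5.14e-05 + 0.000241] = 6.363, so f = 0.0247.
Darcy-Weisbach: ΔP = f(L/D)(ρV²/2) = 0.0247·(2004/0.1719)·(1107·2.899²/2) = 0.0247·1.166e+04·4652 = 1.34e+06 Pa.
Pumping power P = QΔP = 0.06728·1.34e+06 = 90140 W = 90.14 kW.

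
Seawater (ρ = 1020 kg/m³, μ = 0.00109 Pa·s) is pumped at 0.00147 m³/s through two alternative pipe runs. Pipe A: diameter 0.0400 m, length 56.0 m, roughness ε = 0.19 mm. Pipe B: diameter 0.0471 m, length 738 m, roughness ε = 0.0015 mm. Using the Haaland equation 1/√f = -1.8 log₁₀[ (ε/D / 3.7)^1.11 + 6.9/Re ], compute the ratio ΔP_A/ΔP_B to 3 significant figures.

ΔP_A/ΔP_B ≈ 0.246

Pipe A: V = Q/A = 0.00147/0.001257 = 1.17 m/s; Re = 4.379e+04; ε/D = 0.00475; Haaland → f = 0.03189; ΔP_A = f(L/D)(ρV²/2) = 3.116e+04 Pa.
Pipe B: V = Q/A = 0.00147/0.001742 = 0.8437 m/s; Re = 3.719e+04; ε/D = 3.18e-05; Haaland → f = 0.02223; ΔP_B = f(L/D)(ρV²/2) = 1.265e+05 Pa.
ΔP_A/ΔP_B = 3.116e+04/1.265e+05 = 0.246.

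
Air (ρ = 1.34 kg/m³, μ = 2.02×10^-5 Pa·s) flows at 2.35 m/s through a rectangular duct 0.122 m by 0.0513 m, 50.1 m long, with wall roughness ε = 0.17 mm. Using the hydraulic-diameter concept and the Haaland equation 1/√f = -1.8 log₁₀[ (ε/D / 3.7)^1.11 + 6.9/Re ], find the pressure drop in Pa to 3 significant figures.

ΔP ≈ 85.3 Pa

Hydraulic diameter D_h = 4A/P = 4·(0.122·0.0513)/(2·(0.122+0.0513)) = 0.02503/0.3466 = 0.07223 m.
Re = ρVD_h/μ = 1.34·2.35·0.07223/2.02e-05 = 1.126e+04.
ε/D_h = 0.00017/0.07223 = 0.00235; Haaland gives 1/√f = -1.8 log₁₀[0.000283+0.000613] = 5.486, so f = 0.03323.
ΔP = f(L/D_h)(ρV²/2) = 0.03323·50.1/0.07223·3.7 = 85.28 Pa.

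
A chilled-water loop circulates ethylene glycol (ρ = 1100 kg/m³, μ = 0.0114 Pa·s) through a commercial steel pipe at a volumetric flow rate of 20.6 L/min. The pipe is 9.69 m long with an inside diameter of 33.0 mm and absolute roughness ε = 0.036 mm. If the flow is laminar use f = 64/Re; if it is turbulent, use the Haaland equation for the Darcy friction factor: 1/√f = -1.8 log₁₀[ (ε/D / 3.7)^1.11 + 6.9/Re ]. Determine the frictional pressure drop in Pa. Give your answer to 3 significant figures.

Q = 20.6 L/min = 20.6/60000 = 0.0003433 m³/s.
Cross-sectional area A = πD²/4 = π(0.033)²/4 = 0.0008553 m²; mean velocity V = Q/A = 0.0003433/0.0008553 = 0.4014 m/s.
Reynolds number Re = ρVD/μ = 1100 · 0.4014 · 0.033 / 0.0114 = 1278.
Re < 2300 → laminar flow, so f = 64/Re = 64/1278 = 0.05007 (the turbulent correlation is not needed).
Darcy-Weisbach: ΔP = f(L/D)(ρV²/2) = 0.05007·(9.69/0.033)·(1100·0.4014²/2) = 0.05007·293.6·88.63 = 1303 Pa.

ΔP ≈ 1300 Pa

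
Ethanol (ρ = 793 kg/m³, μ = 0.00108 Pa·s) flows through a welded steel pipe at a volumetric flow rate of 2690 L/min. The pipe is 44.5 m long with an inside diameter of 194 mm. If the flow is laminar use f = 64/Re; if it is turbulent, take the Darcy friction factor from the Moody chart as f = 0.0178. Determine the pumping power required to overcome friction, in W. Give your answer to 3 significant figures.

P ≈ 167 W

Q = 2690 L/min = 2690/60000 = 0.04483 m³/s.
Cross-sectional area A = πD²/4 = π(0.194)²/4 = 0.02956 m²; mean velocity V = Q/A = 0.04483/0.02956 = 1.517 m/s.
Reynolds number Re = ρVD/μ = 793 · 1.517 · 0.194 / 0.00108 = 2.161e+05.
Re > 4000 → turbulent; use the Moody-chart value f = 0.0178.
Darcy-Weisbach: ΔP = f(L/D)(ρV²/2) = 0.0178·(44.5/0.194)·(793·1.517²/2) = 0.0178·229.4·912.1 = 3724 Pa.
Pumping power P = QΔP = 0.04483·3724 = 167.0 W = 167 W.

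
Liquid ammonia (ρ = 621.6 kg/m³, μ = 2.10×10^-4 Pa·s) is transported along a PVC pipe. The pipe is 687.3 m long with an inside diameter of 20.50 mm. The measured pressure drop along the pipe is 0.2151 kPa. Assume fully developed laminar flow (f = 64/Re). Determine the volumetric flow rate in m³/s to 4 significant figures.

For laminar flow, f = 64/Re with Re = ρVD/μ, so Darcy-Weisbach reduces to ΔP = 32μLV/D². Solving for V: V = ΔP·D²/(32μL) = 215.1·(0.0205)²/(32·0.00021·687.3) = 0.01957 m/s.
Check: Re = ρVD/μ = 621.6·0.01957·0.0205/0.00021 = 1188 < 2300, so the laminar assumption holds.
Q = V·A = 0.01957·(π/4·0.0205²) = 6.46e-06 m³/s = 6.460×10^-6 m³/s.

Q ≈ 6.460×10^-6 m³/s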